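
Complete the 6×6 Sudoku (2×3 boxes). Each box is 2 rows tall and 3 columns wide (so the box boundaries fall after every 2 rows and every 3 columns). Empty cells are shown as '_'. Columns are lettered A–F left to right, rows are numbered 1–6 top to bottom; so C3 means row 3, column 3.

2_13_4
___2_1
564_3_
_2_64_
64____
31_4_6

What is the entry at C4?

3

B1 = 5: row 1 has {1,2,3,4}; col 2 has {1,2,4,6}; box has {1,2} → only 5 remains.
E1 = 6: row 1 has {1,2,3,4,5}; col 5 has {3,4}; box has {1,2,3,4} → only 6 remains.
A2 = 4: row 2 has {1,2}; col 1 has {2,3,5,6}; box has {1,2,5} → only 4 remains.
B2 = 3: row 2 has {1,2,4}; col 2 has {1,2,4,5,6}; box has {1,2,4,5} → only 3 remains.
C2 = 6: row 2 has {1,2,3,4}; col 3 has {1,4}; box has {1,2,3,4,5} → only 6 remains.
E2 = 5: row 2 has {1,2,3,4,6}; col 5 has {3,4,6}; box has {1,2,3,4,6} → only 5 remains.
D3 = 1: row 3 has {3,4,5,6}; col 4 has {2,3,4,6}; box has {3,4,6} → only 1 remains.
F3 = 2: row 3 has {1,3,4,5,6}; col 6 has {1,4,6}; box has {1,3,4,6} → only 2 remains.
A4 = 1: row 4 has {2,4,6}; col 1 has {2,3,4,5,6}; box has {2,4,5,6} → only 1 remains.
C4 = 3: row 4 has {1,2,4,6}; col 3 has {1,4,6}; box has {1,2,4,5,6} → only 3 remains.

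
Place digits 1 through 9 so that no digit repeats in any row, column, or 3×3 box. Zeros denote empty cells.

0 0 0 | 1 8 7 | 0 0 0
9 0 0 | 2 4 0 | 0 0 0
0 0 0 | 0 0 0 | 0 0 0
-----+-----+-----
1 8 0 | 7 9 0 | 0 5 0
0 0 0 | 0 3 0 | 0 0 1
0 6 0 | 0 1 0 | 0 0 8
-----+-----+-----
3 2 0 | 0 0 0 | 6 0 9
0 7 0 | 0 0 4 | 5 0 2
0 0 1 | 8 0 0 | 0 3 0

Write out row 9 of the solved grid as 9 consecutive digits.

651829734

R7C4 = 5 (sole candidate).
R7C5 = 7 (sole candidate).
R7C6 = 1 (sole candidate).
R8C5 = 6 (sole candidate).
R9C5 = 2: row 9 has {1,3,8}; col 5 has {1,3,4,6,7,8,9}; box has {1,4,5,6,7,8} → only 2 remains.
R9C6 = 9: row 9 has {1,2,3,8}; col 6 has {1,4,7}; box has {1,2,4,5,6,7,8} → only 9 remains.
R3C5 = 5 (sole candidate).
R6C4 = 4 (sole candidate).
R8C1 = 8 (sole candidate).
R8C3 = 9 (sole candidate).
R8C4 = 3 (sole candidate).
R8C8 = 1 (sole candidate).
R5C4 = 6 (sole candidate).
R7C3 = 4 (sole candidate).
R7C8 = 8 (sole candidate).
R9C2 = 5: row 9 has {1,2,3,8,9}; col 2 has {2,6,7,8}; box has {1,2,3,4,7,8,9} → only 5 remains.
R3C4 = 9 (sole candidate).
R4C6 = 2 (sole candidate).
R6C6 = 5 (sole candidate).
R9C1 = 6: row 9 has {1,2,3,5,8,9}; col 1 has {1,3,8,9}; box has {1,2,3,4,5,7,8,9} → only 6 remains.
R4C3 = 3 (sole candidate).
R4C7 = 4 (sole candidate).
R4C9 = 6 (sole candidate).
R5C6 = 8 (sole candidate).
R9C7 = 7: row 9 has {1,2,3,5,6,8,9}; col 7 has {4,5,6}; box has {1,2,3,5,6,8,9} → only 7 remains.
R9C9 = 4: row 9 has {1,2,3,5,6,7,8,9}; col 9 has {1,2,6,8,9}; box has {1,2,3,5,6,7,8,9} → only 4 remains.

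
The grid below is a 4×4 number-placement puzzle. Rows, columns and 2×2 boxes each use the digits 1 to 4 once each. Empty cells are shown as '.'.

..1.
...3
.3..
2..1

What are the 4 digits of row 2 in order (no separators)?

R4C2 = 4 (sole candidate).
R4C3 = 3 (sole candidate).
R1C2 = 2 (sole candidate).
R1C4 = 4 (sole candidate).
R2C2 = 1: row 2 has {3}; col 2 has {2,3,4}; box has {2} → only 1 remains.
R2C3 = 2: row 2 has {1,3}; col 3 has {1,3}; box has {1,3,4} → only 2 remains.
R3C1 = 1 (sole candidate).
R3C3 = 4 (sole candidate).
R3C4 = 2 (sole candidate).
R1C1 = 3 (sole candidate).
R2C1 = 4: row 2 has {1,2,3}; col 1 has {1,2,3}; box has {1,2,3} → only 4 remains.

4123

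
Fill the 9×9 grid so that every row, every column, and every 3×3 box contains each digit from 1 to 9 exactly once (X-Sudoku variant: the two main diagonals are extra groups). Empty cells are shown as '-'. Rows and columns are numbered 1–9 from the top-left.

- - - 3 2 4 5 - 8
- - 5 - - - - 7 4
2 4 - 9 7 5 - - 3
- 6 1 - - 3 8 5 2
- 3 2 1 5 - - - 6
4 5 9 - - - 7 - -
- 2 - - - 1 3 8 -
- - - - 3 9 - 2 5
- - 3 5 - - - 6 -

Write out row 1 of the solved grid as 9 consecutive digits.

row 3, column 8 = 1 (sole candidate).
row 4, column 1 = 7 (sole candidate).
row 4, column 4 = 4 (sole candidate).
row 4, column 5 = 9 (sole candidate).
row 5, column 1 = 8 (sole candidate).
row 5, column 6 = 7 (sole candidate).
row 6, column 8 = 3 (sole candidate).
row 6, column 9 = 1 (sole candidate).
row 8, column 2 = 1 (sole candidate).
row 8, column 7 = 4 (sole candidate).
row 9, column 1 = 9 (sole candidate).
row 9, column 7 = 1 (sole candidate).
row 9, column 9 = 7 (sole candidate).
row 1, column 8 = 9: row 1 has {2,3,4,5,8}; col 8 has {1,2,3,5,6,7,8}; box has {1,3,4,5,7,8} → only 9 remains.
row 3, column 7 = 6 (sole candidate).
row 5, column 7 = 9 (sole candidate).
row 5, column 8 = 4 (sole candidate).
row 6, column 4 = 2 (sole candidate).
row 7, column 3 = 4 (sole candidate).
row 7, column 5 = 6 (sole candidate).
row 7, column 9 = 9 (sole candidate).
row 8, column 1 = 6 (sole candidate).
row 9, column 2 = 8 (sole candidate).
row 9, column 5 = 4 (sole candidate).
row 9, column 6 = 2 (sole candidate).
row 1, column 1 = 1: row 1 has {2,3,4,5,8,9}; col 1 has {2,4,6,7,8,9}; box has {2,4,5}; main diagonal has {2,3,4,5,7} → only 1 remains.
row 1, column 2 = 7: row 1 has {1,2,3,4,5,8,9}; col 2 has {1,2,3,4,5,6,8}; box has {1,2,4,5} → only 7 remains.
row 1, column 3 = 6: row 1 has {1,2,3,4,5,7,8,9}; col 3 has {1,2,3,4,5,9}; box has {1,2,4,5,7} → only 6 remains.

176324598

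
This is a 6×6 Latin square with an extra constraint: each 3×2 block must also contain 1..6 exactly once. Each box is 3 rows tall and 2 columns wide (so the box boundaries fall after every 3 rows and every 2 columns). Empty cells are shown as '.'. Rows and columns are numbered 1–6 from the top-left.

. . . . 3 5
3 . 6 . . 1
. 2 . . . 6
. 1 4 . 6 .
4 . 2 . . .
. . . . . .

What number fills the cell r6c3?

5

r1c3 = 1 (sole candidate).
r3c5 = 4 (sole candidate).
r5c6 = 3 (sole candidate).
r1c1 = 6 (sole candidate).
r1c2 = 4 (sole candidate).
r1c4 = 2 (sole candidate).
r2c2 = 5 (sole candidate).
r2c4 = 4 (sole candidate).
r2c5 = 2 (sole candidate).
r3c1 = 1 (sole candidate).
r4c6 = 2 (sole candidate).
r5c2 = 6 (sole candidate).
r6c2 = 3 (sole candidate).
r6c3 = 5: row 6 has {3}; col 3 has {1,2,4,6}; box has {2,4} → only 5 remains.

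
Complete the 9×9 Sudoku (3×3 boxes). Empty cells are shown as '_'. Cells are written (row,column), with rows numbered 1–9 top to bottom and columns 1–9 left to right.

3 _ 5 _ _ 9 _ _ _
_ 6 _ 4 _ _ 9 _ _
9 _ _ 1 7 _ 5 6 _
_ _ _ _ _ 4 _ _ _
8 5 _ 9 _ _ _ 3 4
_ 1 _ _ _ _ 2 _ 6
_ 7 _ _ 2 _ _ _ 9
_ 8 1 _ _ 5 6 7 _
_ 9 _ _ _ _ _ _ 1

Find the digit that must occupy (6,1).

(8,4) = 3: row 8 has {1,5,6,7,8}; col 4 has {1,4,9}; box has {2,5} → only 3 remains.
(8,9) = 2: row 8 has {1,3,5,6,7,8}; col 9 has {1,4,6,9}; box has {1,6,7,9} → only 2 remains.
(8,1) = 4: row 8 has {1,2,3,5,6,7,8}; col 1 has {3,8,9}; box has {1,7,8,9} → only 4 remains.
(8,5) = 9: row 8 has {1,2,3,4,5,6,7,8}; col 5 has {2,7}; box has {2,3,5} → only 9 remains.
(6,1) = 7: row 6 has {1,2,6}; col 1 has {3,4,8,9}; box has {1,5,8} → only 7 remains.

7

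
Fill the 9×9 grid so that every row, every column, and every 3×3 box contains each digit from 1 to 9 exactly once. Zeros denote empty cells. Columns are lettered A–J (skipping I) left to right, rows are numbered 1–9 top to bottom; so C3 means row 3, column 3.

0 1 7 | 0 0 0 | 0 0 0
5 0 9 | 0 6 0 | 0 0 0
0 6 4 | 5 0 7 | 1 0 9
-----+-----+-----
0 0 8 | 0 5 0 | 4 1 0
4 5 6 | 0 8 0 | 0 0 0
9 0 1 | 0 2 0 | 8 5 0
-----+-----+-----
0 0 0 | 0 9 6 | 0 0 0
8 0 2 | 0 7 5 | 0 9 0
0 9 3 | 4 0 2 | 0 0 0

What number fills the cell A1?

E3 = 3 (sole candidate).
C7 = 5 (sole candidate).
B8 = 4 (sole candidate).
E9 = 1 (sole candidate).
E1 = 4 (sole candidate).
A3 = 2 (sole candidate).
H3 = 8 (sole candidate).
B7 = 7 (sole candidate).
D8 = 3 (sole candidate).
G8 = 6 (sole candidate).
J8 = 1 (sole candidate).
A9 = 6 (sole candidate).
H9 = 7 (sole candidate).
A1 = 3: row 1 has {1,4,7}; col 1 has {2,4,5,6,8,9}; box has {1,2,4,5,6,7,9} → only 3 remains.

3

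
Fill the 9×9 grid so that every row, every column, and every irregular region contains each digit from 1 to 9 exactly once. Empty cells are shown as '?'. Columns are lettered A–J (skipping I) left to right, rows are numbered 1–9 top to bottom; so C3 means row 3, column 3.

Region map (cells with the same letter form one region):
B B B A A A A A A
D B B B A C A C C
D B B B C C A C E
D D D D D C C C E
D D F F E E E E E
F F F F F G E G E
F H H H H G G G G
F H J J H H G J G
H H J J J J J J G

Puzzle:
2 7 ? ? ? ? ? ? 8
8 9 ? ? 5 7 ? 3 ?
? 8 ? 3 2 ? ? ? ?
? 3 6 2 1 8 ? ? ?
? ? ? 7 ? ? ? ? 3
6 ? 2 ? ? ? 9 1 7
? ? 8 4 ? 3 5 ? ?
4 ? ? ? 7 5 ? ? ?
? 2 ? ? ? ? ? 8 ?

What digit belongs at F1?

G4 = 4: row 4 has {1,2,3,6,8}; col 7 has {5,9}; region has {2,3,7,8} → only 4 remains.
J4 = 5: row 4 has {1,2,3,4,6,8}; col 9 has {3,7,8}; region has {3,7,9} → only 5 remains.
B6 = 5: row 6 has {1,2,6,7,9}; col 2 has {2,3,7,8,9}; region has {2,4,6,7} → only 5 remains.
D6 = 8: row 6 has {1,2,5,6,7,9}; col 4 has {2,3,4,7}; region has {2,4,5,6,7} → only 8 remains.
E6 = 3: row 6 has {1,2,5,6,7,8,9}; col 5 has {1,2,5,7}; region has {2,4,5,6,7,8} → only 3 remains.
F6 = 4: row 6 has {1,2,3,5,6,7,8,9}; col 6 has {3,5,7,8}; region has {1,3,5} → only 4 remains.
H4 = 9: row 4 has {1,2,3,4,5,6,8}; col 8 has {1,3,8}; region has {2,3,4,7,8} → only 9 remains.
B5 = 4: row 5 has {3,7}; col 2 has {2,3,5,7,8,9}; region has {1,2,3,6,8} → only 4 remains.
A4 = 7: row 4 has {1,2,3,4,5,6,8,9}; col 1 has {2,4,6,8}; region has {1,2,3,4,6,8} → only 7 remains.
G1 = 3: in row 1, 3 can only go here (every other open cell in that row sees a 3).
C1 = 5: in row 1, 5 can only go here (every other open cell in that row sees a 5).
G2 = 2: in row 2, 2 can only go here (every other open cell in that row sees a 2).
C2 = 4: in row 2, 4 can only go here (every other open cell in that row sees a 4).
C3 = 1: row 3 has {2,3,8}; col 3 has {2,4,5,6,8}; region has {2,3,4,5,7,8,9} → only 1 remains.
F3 = 6: row 3 has {1,2,3,8}; col 6 has {3,4,5,7,8}; region has {2,3,4,7,8,9} → only 6 remains.
G3 = 7: row 3 has {1,2,3,6,8}; col 7 has {2,3,4,5,9}; region has {2,3,5,8} → only 7 remains.
H3 = 5: row 3 has {1,2,3,6,7,8}; col 8 has {1,3,8,9}; region has {2,3,4,6,7,8,9} → only 5 remains.
J3 = 4: row 3 has {1,2,3,5,6,7,8}; col 9 has {3,5,7,8}; region has {3,5,7,9} → only 4 remains.
C5 = 9: row 5 has {3,4,7}; col 3 has {1,2,4,5,6,8}; region has {2,3,4,5,6,7,8} → only 9 remains.
A7 = 1: row 7 has {3,4,5,8}; col 1 has {2,4,6,7,8}; region has {2,3,4,5,6,7,8,9} → only 1 remains.
B7 = 6: row 7 has {1,3,4,5,8}; col 2 has {2,3,4,5,7,8,9}; region has {2,4,5,7,8} → only 6 remains.
E7 = 9: row 7 has {1,3,4,5,6,8}; col 5 has {1,2,3,5,7}; region has {2,4,5,6,7,8} → only 9 remains.
J7 = 2: row 7 has {1,3,4,5,6,8,9}; col 9 has {3,4,5,7,8}; region has {1,3,4,5} → only 2 remains.
B8 = 1: row 8 has {4,5,7}; col 2 has {2,3,4,5,6,7,8,9}; region has {2,4,5,6,7,8,9} → only 1 remains.
C8 = 3: row 8 has {1,4,5,7}; col 3 has {1,2,4,5,6,8,9}; region has {8} → only 3 remains.
A9 = 3: row 9 has {2,8}; col 1 has {1,2,4,6,7,8}; region has {1,2,4,5,6,7,8,9} → only 3 remains.
C9 = 7: row 9 has {2,3,8}; col 3 has {1,2,3,4,5,6,8,9}; region has {3,8} → only 7 remains.
D2 = 6: row 2 has {2,3,4,5,7,8,9}; col 4 has {2,3,4,7,8}; region has {1,2,3,4,5,7,8,9} → only 6 remains.
J2 = 1: row 2 has {2,3,4,5,6,7,8,9}; col 9 has {2,3,4,5,7,8}; region has {2,3,4,5,6,7,8,9} → only 1 remains.
A3 = 9: row 3 has {1,2,3,4,5,6,7,8}; col 1 has {1,2,3,4,6,7,8}; region has {1,2,3,4,6,7,8} → only 9 remains.
A5 = 5: row 5 has {3,4,7,9}; col 1 has {1,2,3,4,6,7,8,9}; region has {1,2,3,4,6,7,8,9} → only 5 remains.
H7 = 7: row 7 has {1,2,3,4,5,6,8,9}; col 8 has {1,3,5,8,9}; region has {1,2,3,4,5} → only 7 remains.
D8 = 9: row 8 has {1,3,4,5,7}; col 4 has {2,3,4,6,7,8}; region has {3,7,8} → only 9 remains.
J8 = 6: row 8 has {1,3,4,5,7,9}; col 9 has {1,2,3,4,5,7,8}; region has {1,2,3,4,5,7} → only 6 remains.
F9 = 1: row 9 has {2,3,7,8}; col 6 has {3,4,5,6,7,8}; region has {3,7,8,9} → only 1 remains.
G9 = 6: row 9 has {1,2,3,7,8}; col 7 has {2,3,4,5,7,9}; region has {1,3,7,8,9} → only 6 remains.
J9 = 9: row 9 has {1,2,3,6,7,8}; col 9 has {1,2,3,4,5,6,7,8}; region has {1,2,3,4,5,6,7} → only 9 remains.
D1 = 1: row 1 has {2,3,5,7,8}; col 4 has {2,3,4,6,7,8,9}; region has {2,3,5,7,8} → only 1 remains.
F1 = 9: row 1 has {1,2,3,5,7,8}; col 6 has {1,3,4,5,6,7,8}; region has {1,2,3,5,7,8} → only 9 remains.

9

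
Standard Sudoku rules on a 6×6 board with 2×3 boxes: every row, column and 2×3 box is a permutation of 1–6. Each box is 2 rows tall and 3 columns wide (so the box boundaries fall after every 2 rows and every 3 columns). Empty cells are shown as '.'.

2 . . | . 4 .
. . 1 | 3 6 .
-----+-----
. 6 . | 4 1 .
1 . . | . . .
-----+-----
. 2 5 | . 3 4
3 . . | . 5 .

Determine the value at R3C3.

R3C1 = 5 (sole candidate).
R4C5 = 2 (sole candidate).
R5C1 = 6 (sole candidate).
R5C4 = 1 (sole candidate).
R6C3 = 4 (sole candidate).
R1C4 = 5 (sole candidate).
R1C6 = 1 (sole candidate).
R2C1 = 4 (sole candidate).
R2C2 = 5 (sole candidate).
R2C6 = 2 (sole candidate).
R3C6 = 3 (sole candidate).
R4C3 = 3 (sole candidate).
R4C4 = 6 (sole candidate).
R4C6 = 5 (sole candidate).
R6C2 = 1 (sole candidate).
R6C4 = 2 (sole candidate).
R6C6 = 6 (sole candidate).
R1C2 = 3 (sole candidate).
R1C3 = 6 (sole candidate).
R3C3 = 2: row 3 has {1,3,4,5,6}; col 3 has {1,3,4,5,6}; box has {1,3,5,6} → only 2 remains.

2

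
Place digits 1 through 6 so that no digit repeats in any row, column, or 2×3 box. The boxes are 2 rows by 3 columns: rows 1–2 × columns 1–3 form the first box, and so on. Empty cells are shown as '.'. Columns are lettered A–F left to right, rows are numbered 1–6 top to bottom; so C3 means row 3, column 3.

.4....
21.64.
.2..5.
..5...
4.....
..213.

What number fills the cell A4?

3

C2 = 3: row 2 has {1,2,4,6}; col 3 has {2,5}; box has {1,2,4} → only 3 remains.
F2 = 5: row 2 has {1,2,3,4,6}; col 6 has {}; box has {4,6} → only 5 remains.
C1 = 6: row 1 has {4}; col 3 has {2,3,5}; box has {1,2,3,4} → only 6 remains.
C5 = 1: row 5 has {4}; col 3 has {2,3,5,6}; box has {2,4} → only 1 remains.
A1 = 5: row 1 has {4,6}; col 1 has {2,4}; box has {1,2,3,4,6} → only 5 remains.
C3 = 4: row 3 has {2,5}; col 3 has {1,2,3,5,6}; box has {2,5} → only 4 remains.
D3 = 3: row 3 has {2,4,5}; col 4 has {1,6}; box has {5} → only 3 remains.
A6 = 6: row 6 has {1,2,3}; col 1 has {2,4,5}; box has {1,2,4} → only 6 remains.
B6 = 5: row 6 has {1,2,3,6}; col 2 has {1,2,4}; box has {1,2,4,6} → only 5 remains.
F6 = 4: row 6 has {1,2,3,5,6}; col 6 has {5}; box has {1,3} → only 4 remains.
D1 = 2: row 1 has {4,5,6}; col 4 has {1,3,6}; box has {4,5,6} → only 2 remains.
E1 = 1: row 1 has {2,4,5,6}; col 5 has {3,4,5}; box has {2,4,5,6} → only 1 remains.
F1 = 3: row 1 has {1,2,4,5,6}; col 6 has {4,5}; box has {1,2,4,5,6} → only 3 remains.
A3 = 1: row 3 has {2,3,4,5}; col 1 has {2,4,5,6}; box has {2,4,5} → only 1 remains.
F3 = 6: row 3 has {1,2,3,4,5}; col 6 has {3,4,5}; box has {3,5} → only 6 remains.
A4 = 3: row 4 has {5}; col 1 has {1,2,4,5,6}; box has {1,2,4,5} → only 3 remains.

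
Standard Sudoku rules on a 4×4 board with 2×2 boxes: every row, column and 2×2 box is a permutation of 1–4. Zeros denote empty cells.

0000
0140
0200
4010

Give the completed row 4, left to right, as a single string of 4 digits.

4312

r3c3 = 3 (sole candidate).
r3c4 = 4 (sole candidate).
r4c2 = 3: row 4 has {1,4}; col 2 has {1,2}; box has {2,4} → only 3 remains.
r4c4 = 2: row 4 has {1,3,4}; col 4 has {4}; box has {1,3,4} → only 2 remains.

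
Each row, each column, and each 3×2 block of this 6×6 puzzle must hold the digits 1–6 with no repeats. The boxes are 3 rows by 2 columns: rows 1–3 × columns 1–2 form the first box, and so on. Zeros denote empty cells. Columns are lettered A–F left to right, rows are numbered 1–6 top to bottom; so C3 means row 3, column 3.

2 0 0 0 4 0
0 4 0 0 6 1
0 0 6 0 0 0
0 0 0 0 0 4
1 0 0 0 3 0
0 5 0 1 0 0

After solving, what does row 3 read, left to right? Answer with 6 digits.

E6 = 2: row 6 has {1,5}; col 5 has {3,4,6}; box has {3,4} → only 2 remains.
F6 = 6: row 6 has {1,2,5}; col 6 has {1,4}; box has {2,3,4} → only 6 remains.
E3 = 5: row 3 has {6}; col 5 has {2,3,4,6}; box has {1,4,6} → only 5 remains.
E4 = 1: row 4 has {4}; col 5 has {2,3,4,5,6}; box has {2,3,4,6} → only 1 remains.
F5 = 5: row 5 has {1,3}; col 6 has {1,4,6}; box has {1,2,3,4,6} → only 5 remains.
F1 = 3: row 1 has {2,4}; col 6 has {1,4,5,6}; box has {1,4,5,6} → only 3 remains.
A3 = 3: row 3 has {5,6}; col 1 has {1,2}; box has {2,4} → only 3 remains.
B3 = 1: row 3 has {3,5,6}; col 2 has {4,5}; box has {2,3,4} → only 1 remains.
F3 = 2: row 3 has {1,3,5,6}; col 6 has {1,3,4,5,6}; box has {1,3,4,5,6} → only 2 remains.
A4 = 6: row 4 has {1,4}; col 1 has {1,2,3}; box has {1,5} → only 6 remains.
B5 = 2: row 5 has {1,3,5}; col 2 has {1,4,5}; box has {1,5,6} → only 2 remains.
C5 = 4: row 5 has {1,2,3,5}; col 3 has {6}; box has {1} → only 4 remains.
D5 = 6: row 5 has {1,2,3,4,5}; col 4 has {1}; box has {1,4} → only 6 remains.
A6 = 4: row 6 has {1,2,5,6}; col 1 has {1,2,3,6}; box has {1,2,5,6} → only 4 remains.
C6 = 3: row 6 has {1,2,4,5,6}; col 3 has {4,6}; box has {1,4,6} → only 3 remains.
B1 = 6: row 1 has {2,3,4}; col 2 has {1,2,4,5}; box has {1,2,3,4} → only 6 remains.
D1 = 5: row 1 has {2,3,4,6}; col 4 has {1,6}; box has {6} → only 5 remains.
A2 = 5: row 2 has {1,4,6}; col 1 has {1,2,3,4,6}; box has {1,2,3,4,6} → only 5 remains.
C2 = 2: row 2 has {1,4,5,6}; col 3 has {3,4,6}; box has {5,6} → only 2 remains.
D2 = 3: row 2 has {1,2,4,5,6}; col 4 has {1,5,6}; box has {2,5,6} → only 3 remains.
D3 = 4: row 3 has {1,2,3,5,6}; col 4 has {1,3,5,6}; box has {2,3,5,6} → only 4 remains.

316452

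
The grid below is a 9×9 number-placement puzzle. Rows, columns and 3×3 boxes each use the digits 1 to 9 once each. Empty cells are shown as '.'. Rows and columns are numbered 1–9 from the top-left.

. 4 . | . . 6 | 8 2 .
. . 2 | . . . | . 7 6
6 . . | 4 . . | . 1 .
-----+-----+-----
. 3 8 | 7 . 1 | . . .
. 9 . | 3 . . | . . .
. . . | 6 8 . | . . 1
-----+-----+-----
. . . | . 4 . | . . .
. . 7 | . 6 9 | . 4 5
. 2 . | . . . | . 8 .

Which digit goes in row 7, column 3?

5

row 2, column 7 = 4: in row 2, 4 can only go here (every other open cell in that row sees a 4).
row 5, column 9 = 8: in row 5, 8 can only go here (every other open cell in that row sees an 8).
row 7, column 2 = 6: in column 2, 6 can only go here (every other open cell in that column sees a 6).
row 9, column 7 = 6: in row 9, 6 can only go here (every other open cell in that row sees a 6).
row 4, column 8 = 6: in row 4, 6 can only go here (every other open cell in that row sees a 6).
row 5, column 8 = 5: row 5 has {3,8,9}; col 8 has {1,2,4,6,7,8}; box has {1,6,8} → only 5 remains.
row 5, column 5 = 2: row 5 has {3,5,8,9}; col 5 has {4,6,8}; box has {1,3,6,7,8} → only 2 remains.
row 5, column 6 = 4: row 5 has {2,3,5,8,9}; col 6 has {1,6,9}; box has {1,2,3,6,7,8} → only 4 remains.
row 5, column 7 = 7: row 5 has {2,3,4,5,8,9}; col 7 has {4,6,8}; box has {1,5,6,8} → only 7 remains.
row 6, column 6 = 5: row 6 has {1,6,8}; col 6 has {1,4,6,9}; box has {1,2,3,4,6,7,8} → only 5 remains.
row 4, column 5 = 9: row 4 has {1,3,6,7,8}; col 5 has {2,4,6,8}; box has {1,2,3,4,5,6,7,8} → only 9 remains.
row 4, column 7 = 2: row 4 has {1,3,6,7,8,9}; col 7 has {4,6,7,8}; box has {1,5,6,7,8} → only 2 remains.
row 4, column 9 = 4: row 4 has {1,2,3,6,7,8,9}; col 9 has {1,5,6,8}; box has {1,2,5,6,7,8} → only 4 remains.
row 5, column 1 = 1: row 5 has {2,3,4,5,7,8,9}; col 1 has {6}; box has {3,8,9} → only 1 remains.
row 5, column 3 = 6: row 5 has {1,2,3,4,5,7,8,9}; col 3 has {2,7,8}; box has {1,3,8,9} → only 6 remains.
row 6, column 2 = 7: row 6 has {1,5,6,8}; col 2 has {2,3,4,6,9}; box has {1,3,6,8,9} → only 7 remains.
row 6, column 3 = 4: row 6 has {1,5,6,7,8}; col 3 has {2,6,7,8}; box has {1,3,6,7,8,9} → only 4 remains.
row 4, column 1 = 5: row 4 has {1,2,3,4,6,7,8,9}; col 1 has {1,6}; box has {1,3,4,6,7,8,9} → only 5 remains.
row 6, column 1 = 2: row 6 has {1,4,5,6,7,8}; col 1 has {1,5,6}; box has {1,3,4,5,6,7,8,9} → only 2 remains.
row 3, column 6 = 2: in row 3, 2 can only go here (every other open cell in that row sees a 2).
row 3, column 5 = 7: in row 3, 7 can only go here (every other open cell in that row sees a 7).
row 3, column 2 = 8: in row 3, 8 can only go here (every other open cell in that row sees an 8).
row 8, column 2 = 1: row 8 has {4,5,6,7,9}; col 2 has {2,3,4,6,7,8,9}; box has {2,6,7} → only 1 remains.
row 8, column 7 = 3: row 8 has {1,4,5,6,7,9}; col 7 has {2,4,6,7,8}; box has {4,5,6,8} → only 3 remains.
row 2, column 2 = 5: row 2 has {2,4,6,7}; col 2 has {1,2,3,4,6,7,8,9}; box has {2,4,6,8} → only 5 remains.
row 6, column 7 = 9: row 6 has {1,2,4,5,6,7,8}; col 7 has {2,3,4,6,7,8}; box has {1,2,4,5,6,7,8} → only 9 remains.
row 6, column 8 = 3: row 6 has {1,2,4,5,6,7,8,9}; col 8 has {1,2,4,5,6,7,8}; box has {1,2,4,5,6,7,8,9} → only 3 remains.
row 7, column 7 = 1: row 7 has {4,6}; col 7 has {2,3,4,6,7,8,9}; box has {3,4,5,6,8} → only 1 remains.
row 7, column 8 = 9: row 7 has {1,4,6}; col 8 has {1,2,3,4,5,6,7,8}; box has {1,3,4,5,6,8} → only 9 remains.
row 8, column 1 = 8: row 8 has {1,3,4,5,6,7,9}; col 1 has {1,2,5,6}; box has {1,2,6,7} → only 8 remains.
row 8, column 4 = 2: row 8 has {1,3,4,5,6,7,8,9}; col 4 has {3,4,6,7}; box has {4,6,9} → only 2 remains.
row 9, column 9 = 7: row 9 has {2,6,8}; col 9 has {1,4,5,6,8}; box has {1,3,4,5,6,8,9} → only 7 remains.
row 3, column 7 = 5: row 3 has {1,2,4,6,7,8}; col 7 has {1,2,3,4,6,7,8,9}; box has {1,2,4,6,7,8} → only 5 remains.
row 7, column 1 = 3: row 7 has {1,4,6,9}; col 1 has {1,2,5,6,8}; box has {1,2,6,7,8} → only 3 remains.
row 7, column 3 = 5: row 7 has {1,3,4,6,9}; col 3 has {2,4,6,7,8}; box has {1,2,3,6,7,8} → only 5 remains.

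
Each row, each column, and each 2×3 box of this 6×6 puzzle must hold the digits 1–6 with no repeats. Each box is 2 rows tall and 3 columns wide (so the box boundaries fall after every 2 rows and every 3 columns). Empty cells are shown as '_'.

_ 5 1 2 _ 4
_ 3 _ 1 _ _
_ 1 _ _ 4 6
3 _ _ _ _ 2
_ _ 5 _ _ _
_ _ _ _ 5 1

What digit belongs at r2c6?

5

r1c1 = 6 (sole candidate).
r1c5 = 3 (sole candidate).
r2c5 = 6 (sole candidate).
r2c6 = 5: row 2 has {1,3,6}; col 6 has {1,2,4,6}; box has {1,2,3,4,6} → only 5 remains.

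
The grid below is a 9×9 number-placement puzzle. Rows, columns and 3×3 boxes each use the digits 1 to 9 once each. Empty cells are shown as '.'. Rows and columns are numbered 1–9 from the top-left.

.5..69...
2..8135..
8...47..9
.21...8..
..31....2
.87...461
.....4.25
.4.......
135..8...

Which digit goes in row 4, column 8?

5

row 1, column 3 = 4 (sole candidate).
row 1, column 4 = 2 (sole candidate).
row 3, column 3 = 6 (sole candidate).
row 3, column 4 = 5 (sole candidate).
row 2, column 3 = 9 (sole candidate).
row 3, column 2 = 1 (sole candidate).
row 3, column 8 = 3 (sole candidate).
row 7, column 3 = 8 (sole candidate).
row 8, column 3 = 2 (sole candidate).
row 2, column 2 = 7 (sole candidate).
row 2, column 8 = 4 (sole candidate).
row 2, column 9 = 6 (sole candidate).
row 3, column 7 = 2 (sole candidate).
row 1, column 1 = 3 (sole candidate).
row 5, column 1 = 4 (hidden single in row 5).
row 5, column 5 = 8 (hidden single in row 5).
row 4, column 4 = 4 (hidden single in row 4).
row 7, column 7 = 1 (hidden single in row 7).
row 1, column 7 = 7 (sole candidate).
row 1, column 9 = 8 (sole candidate).
row 5, column 7 = 9 (sole candidate).
row 9, column 7 = 6 (sole candidate).
row 1, column 8 = 1 (sole candidate).
row 5, column 2 = 6 (sole candidate).
row 5, column 6 = 5 (sole candidate).
row 5, column 8 = 7 (sole candidate).
row 6, column 6 = 2 (sole candidate).
row 7, column 2 = 9 (sole candidate).
row 8, column 7 = 3 (sole candidate).
row 8, column 9 = 7 (sole candidate).
row 9, column 8 = 9 (sole candidate).
row 9, column 9 = 4 (sole candidate).
row 4, column 6 = 6 (sole candidate).
row 4, column 8 = 5: row 4 has {1,2,4,6,8}; col 8 has {1,2,3,4,6,7,9}; box has {1,2,4,6,7,8,9} → only 5 remains.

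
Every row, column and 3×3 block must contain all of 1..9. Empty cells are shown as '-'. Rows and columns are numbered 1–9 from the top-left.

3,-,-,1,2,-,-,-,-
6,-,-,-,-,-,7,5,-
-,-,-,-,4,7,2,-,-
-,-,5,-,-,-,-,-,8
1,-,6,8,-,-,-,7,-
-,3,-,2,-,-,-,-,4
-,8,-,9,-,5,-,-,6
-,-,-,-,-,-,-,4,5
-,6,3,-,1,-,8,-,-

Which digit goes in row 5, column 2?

9

row 1, column 9 = 9: row 1 has {1,2,3}; col 9 has {4,5,6,8}; box has {2,5,7} → only 9 remains.
row 2, column 4 = 3: row 2 has {5,6,7}; col 4 has {1,2,8,9}; box has {1,2,4,7} → only 3 remains.
row 2, column 9 = 1: row 2 has {3,5,6,7}; col 9 has {4,5,6,8,9}; box has {2,5,7,9} → only 1 remains.
row 3, column 9 = 3: row 3 has {2,4,7}; col 9 has {1,4,5,6,8,9}; box has {1,2,5,7,9} → only 3 remains.
row 5, column 9 = 2: row 5 has {1,6,7,8}; col 9 has {1,3,4,5,6,8,9}; box has {4,7,8} → only 2 remains.
row 9, column 9 = 7: row 9 has {1,3,6,8}; col 9 has {1,2,3,4,5,6,8,9}; box has {4,5,6,8} → only 7 remains.
row 9, column 4 = 4: row 9 has {1,3,6,7,8}; col 4 has {1,2,3,8,9}; box has {1,5,9} → only 4 remains.
row 9, column 6 = 2: row 9 has {1,3,4,6,7,8}; col 6 has {5,7}; box has {1,4,5,9} → only 2 remains.
row 9, column 8 = 9: row 9 has {1,2,3,4,6,7,8}; col 8 has {4,5,7}; box has {4,5,6,7,8} → only 9 remains.
row 9, column 1 = 5: row 9 has {1,2,3,4,6,7,8,9}; col 1 has {1,3,6}; box has {3,6,8} → only 5 remains.
row 1, column 2 = 5: in row 1, 5 can only go here (every other open cell in that row sees a 5).
row 1, column 3 = 7: in row 1, 7 can only go here (every other open cell in that row sees a 7).
row 1, column 7 = 4: in row 1, 4 can only go here (every other open cell in that row sees a 4).
row 3, column 4 = 5: in row 3, 5 can only go here (every other open cell in that row sees a 5).
row 3, column 8 = 6: in row 3, 6 can only go here (every other open cell in that row sees a 6).
row 1, column 8 = 8: row 1 has {1,2,3,4,5,7,9}; col 8 has {4,5,6,7,9}; box has {1,2,3,4,5,6,7,9} → only 8 remains.
row 6, column 8 = 1: row 6 has {2,3,4}; col 8 has {4,5,6,7,8,9}; box has {2,4,7,8} → only 1 remains.
row 1, column 6 = 6: row 1 has {1,2,3,4,5,7,8,9}; col 6 has {2,5,7}; box has {1,2,3,4,5,7} → only 6 remains.
row 4, column 8 = 3: row 4 has {5,8}; col 8 has {1,4,5,6,7,8,9}; box has {1,2,4,7,8} → only 3 remains.
row 6, column 6 = 9: row 6 has {1,2,3,4}; col 6 has {2,5,6,7}; box has {2,8} → only 9 remains.
row 7, column 8 = 2: row 7 has {5,6,8,9}; col 8 has {1,3,4,5,6,7,8,9}; box has {4,5,6,7,8,9} → only 2 remains.
row 2, column 6 = 8: row 2 has {1,3,5,6,7}; col 6 has {2,5,6,7,9}; box has {1,2,3,4,5,6,7} → only 8 remains.
row 6, column 3 = 8: row 6 has {1,2,3,4,9}; col 3 has {3,5,6,7}; box has {1,3,5,6} → only 8 remains.
row 8, column 6 = 3: row 8 has {4,5}; col 6 has {2,5,6,7,8,9}; box has {1,2,4,5,9} → only 3 remains.
row 8, column 7 = 1: row 8 has {3,4,5}; col 7 has {2,4,7,8}; box has {2,4,5,6,7,8,9} → only 1 remains.
row 2, column 5 = 9: row 2 has {1,3,5,6,7,8}; col 5 has {1,2,4}; box has {1,2,3,4,5,6,7,8} → only 9 remains.
row 5, column 6 = 4: row 5 has {1,2,6,7,8}; col 6 has {2,3,5,6,7,8,9}; box has {2,8,9} → only 4 remains.
row 6, column 1 = 7: row 6 has {1,2,3,4,8,9}; col 1 has {1,3,5,6}; box has {1,3,5,6,8} → only 7 remains.
row 7, column 1 = 4: row 7 has {2,5,6,8,9}; col 1 has {1,3,5,6,7}; box has {3,5,6,8} → only 4 remains.
row 7, column 3 = 1: row 7 has {2,4,5,6,8,9}; col 3 has {3,5,6,7,8}; box has {3,4,5,6,8} → only 1 remains.
row 7, column 5 = 7: row 7 has {1,2,4,5,6,8,9}; col 5 has {1,2,4,9}; box has {1,2,3,4,5,9} → only 7 remains.
row 7, column 7 = 3: row 7 has {1,2,4,5,6,7,8,9}; col 7 has {1,2,4,7,8}; box has {1,2,4,5,6,7,8,9} → only 3 remains.
row 8, column 4 = 6: row 8 has {1,3,4,5}; col 4 has {1,2,3,4,5,8,9}; box has {1,2,3,4,5,7,9} → only 6 remains.
row 8, column 5 = 8: row 8 has {1,3,4,5,6}; col 5 has {1,2,4,7,9}; box has {1,2,3,4,5,6,7,9} → only 8 remains.
row 3, column 3 = 9: row 3 has {2,3,4,5,6,7}; col 3 has {1,3,5,6,7,8}; box has {3,5,6,7} → only 9 remains.
row 4, column 4 = 7: row 4 has {3,5,8}; col 4 has {1,2,3,4,5,6,8,9}; box has {2,4,8,9} → only 7 remains.
row 4, column 5 = 6: row 4 has {3,5,7,8}; col 5 has {1,2,4,7,8,9}; box has {2,4,7,8,9} → only 6 remains.
row 4, column 6 = 1: row 4 has {3,5,6,7,8}; col 6 has {2,3,4,5,6,7,8,9}; box has {2,4,6,7,8,9} → only 1 remains.
row 4, column 7 = 9: row 4 has {1,3,5,6,7,8}; col 7 has {1,2,3,4,7,8}; box has {1,2,3,4,7,8} → only 9 remains.
row 5, column 2 = 9: row 5 has {1,2,4,6,7,8}; col 2 has {3,5,6,8}; box has {1,3,5,6,7,8} → only 9 remains.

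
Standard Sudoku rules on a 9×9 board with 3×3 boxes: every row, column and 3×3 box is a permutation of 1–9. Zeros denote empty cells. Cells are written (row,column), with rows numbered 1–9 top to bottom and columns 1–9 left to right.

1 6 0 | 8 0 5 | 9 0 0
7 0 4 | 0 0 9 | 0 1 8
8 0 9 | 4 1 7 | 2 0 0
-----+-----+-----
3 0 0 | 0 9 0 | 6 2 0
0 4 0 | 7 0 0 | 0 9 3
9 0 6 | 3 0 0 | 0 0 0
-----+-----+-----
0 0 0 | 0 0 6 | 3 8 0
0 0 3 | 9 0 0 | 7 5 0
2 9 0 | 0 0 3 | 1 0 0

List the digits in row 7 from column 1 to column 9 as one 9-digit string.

(1,3) = 2 (sole candidate).
(1,5) = 3 (sole candidate).
(2,7) = 5 (sole candidate).
(3,9) = 6 (sole candidate).
(5,1) = 5 (sole candidate).
(5,7) = 8 (sole candidate).
(6,7) = 4 (sole candidate).
(6,8) = 7 (sole candidate).
(7,1) = 4: row 7 has {3,6,8}; col 1 has {1,2,3,5,7,8,9}; box has {2,3,9} → only 4 remains.
(8,1) = 6 (sole candidate).
(9,4) = 5 (sole candidate).
(9,9) = 4 (sole candidate).
(1,8) = 4 (sole candidate).
(1,9) = 7 (sole candidate).
(2,2) = 3 (sole candidate).
(3,2) = 5 (sole candidate).
(3,8) = 3 (sole candidate).
(4,4) = 1 (sole candidate).
(4,9) = 5 (sole candidate).
(5,3) = 1 (sole candidate).
(5,6) = 2 (sole candidate).
(6,6) = 8 (sole candidate).
(6,9) = 1 (sole candidate).
(7,4) = 2: row 7 has {3,4,6,8}; col 4 has {1,3,4,5,7,8,9}; box has {3,5,6,9} → only 2 remains.
(7,5) = 7: row 7 has {2,3,4,6,8}; col 5 has {1,3,9}; box has {2,3,5,6,9} → only 7 remains.
(7,9) = 9: row 7 has {2,3,4,6,7,8}; col 9 has {1,3,4,5,6,7,8}; box has {1,3,4,5,7,8} → only 9 remains.
(8,9) = 2 (sole candidate).
(9,5) = 8 (sole candidate).
(9,8) = 6 (sole candidate).
(2,4) = 6 (sole candidate).
(2,5) = 2 (sole candidate).
(4,6) = 4 (sole candidate).
(5,5) = 6 (sole candidate).
(6,2) = 2 (sole candidate).
(6,5) = 5 (sole candidate).
(7,2) = 1: row 7 has {2,3,4,6,7,8,9}; col 2 has {2,3,4,5,6,9}; box has {2,3,4,6,9} → only 1 remains.
(7,3) = 5: row 7 has {1,2,3,4,6,7,8,9}; col 3 has {1,2,3,4,6,9}; box has {1,2,3,4,6,9} → only 5 remains.

415276389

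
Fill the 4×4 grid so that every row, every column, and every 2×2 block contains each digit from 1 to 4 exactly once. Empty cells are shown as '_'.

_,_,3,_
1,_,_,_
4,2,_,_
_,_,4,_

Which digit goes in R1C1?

2

R1C1 = 2: row 1 has {3}; col 1 has {1,4}; box has {1} → only 2 remains.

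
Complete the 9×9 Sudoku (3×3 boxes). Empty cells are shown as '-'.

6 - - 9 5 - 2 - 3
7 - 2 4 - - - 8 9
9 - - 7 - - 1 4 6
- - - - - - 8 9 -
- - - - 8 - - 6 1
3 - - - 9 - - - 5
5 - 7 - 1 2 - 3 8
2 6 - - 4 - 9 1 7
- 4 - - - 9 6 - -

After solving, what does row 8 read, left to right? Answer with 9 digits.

row 1, column 8 = 7: row 1 has {2,3,5,6,9}; col 8 has {1,3,4,6,8,9}; box has {1,2,3,4,6,8,9} → only 7 remains.
row 2, column 7 = 5: row 2 has {2,4,7,8,9}; col 7 has {1,2,6,8,9}; box has {1,2,3,4,6,7,8,9} → only 5 remains.
row 5, column 1 = 4: row 5 has {1,6,8}; col 1 has {2,3,5,6,7,9}; box has {3} → only 4 remains.
row 6, column 8 = 2: row 6 has {3,5,9}; col 8 has {1,3,4,6,7,8,9}; box has {1,5,6,8,9} → only 2 remains.
row 7, column 2 = 9: row 7 has {1,2,3,5,7,8}; col 2 has {4,6}; box has {2,4,5,6,7} → only 9 remains.
row 7, column 4 = 6: row 7 has {1,2,3,5,7,8,9}; col 4 has {4,7,9}; box has {1,2,4,9} → only 6 remains.
row 7, column 7 = 4: row 7 has {1,2,3,5,6,7,8,9}; col 7 has {1,2,5,6,8,9}; box has {1,3,6,7,8,9} → only 4 remains.
row 9, column 8 = 5: row 9 has {4,6,9}; col 8 has {1,2,3,4,6,7,8,9}; box has {1,3,4,6,7,8,9} → only 5 remains.
row 9, column 9 = 2: row 9 has {4,5,6,9}; col 9 has {1,3,5,6,7,8,9}; box has {1,3,4,5,6,7,8,9} → only 2 remains.
row 4, column 1 = 1: row 4 has {8,9}; col 1 has {2,3,4,5,6,7,9}; box has {3,4} → only 1 remains.
row 4, column 9 = 4: row 4 has {1,8,9}; col 9 has {1,2,3,5,6,7,8,9}; box has {1,2,5,6,8,9} → only 4 remains.
row 6, column 4 = 1: row 6 has {2,3,5,9}; col 4 has {4,6,7,9}; box has {8,9} → only 1 remains.
row 6, column 7 = 7: row 6 has {1,2,3,5,9}; col 7 has {1,2,4,5,6,8,9}; box has {1,2,4,5,6,8,9} → only 7 remains.
row 9, column 1 = 8: row 9 has {2,4,5,6,9}; col 1 has {1,2,3,4,5,6,7,9}; box has {2,4,5,6,7,9} → only 8 remains.
row 9, column 4 = 3: row 9 has {2,4,5,6,8,9}; col 4 has {1,4,6,7,9}; box has {1,2,4,6,9} → only 3 remains.
row 9, column 5 = 7: row 9 has {2,3,4,5,6,8,9}; col 5 has {1,4,5,8,9}; box has {1,2,3,4,6,9} → only 7 remains.
row 5, column 7 = 3: row 5 has {1,4,6,8}; col 7 has {1,2,4,5,6,7,8,9}; box has {1,2,4,5,6,7,8,9} → only 3 remains.
row 6, column 2 = 8: row 6 has {1,2,3,5,7,9}; col 2 has {4,6,9}; box has {1,3,4} → only 8 remains.
row 6, column 3 = 6: row 6 has {1,2,3,5,7,8,9}; col 3 has {2,7}; box has {1,3,4,8} → only 6 remains.
row 6, column 6 = 4: row 6 has {1,2,3,5,6,7,8,9}; col 6 has {2,9}; box has {1,8,9} → only 4 remains.
row 8, column 3 = 3: row 8 has {1,2,4,6,7,9}; col 3 has {2,6,7}; box has {2,4,5,6,7,8,9} → only 3 remains.
row 9, column 3 = 1: row 9 has {2,3,4,5,6,7,8,9}; col 3 has {2,3,6,7}; box has {2,3,4,5,6,7,8,9} → only 1 remains.
row 1, column 2 = 1: row 1 has {2,3,5,6,7,9}; col 2 has {4,6,8,9}; box has {2,6,7,9} → only 1 remains.
row 1, column 6 = 8: row 1 has {1,2,3,5,6,7,9}; col 6 has {2,4,9}; box has {4,5,7,9} → only 8 remains.
row 2, column 2 = 3: row 2 has {2,4,5,7,8,9}; col 2 has {1,4,6,8,9}; box has {1,2,6,7,9} → only 3 remains.
row 2, column 5 = 6: row 2 has {2,3,4,5,7,8,9}; col 5 has {1,4,5,7,8,9}; box has {4,5,7,8,9} → only 6 remains.
row 2, column 6 = 1: row 2 has {2,3,4,5,6,7,8,9}; col 6 has {2,4,8,9}; box has {4,5,6,7,8,9} → only 1 remains.
row 3, column 2 = 5: row 3 has {1,4,6,7,9}; col 2 has {1,3,4,6,8,9}; box has {1,2,3,6,7,9} → only 5 remains.
row 3, column 3 = 8: row 3 has {1,4,5,6,7,9}; col 3 has {1,2,3,6,7}; box has {1,2,3,5,6,7,9} → only 8 remains.
row 3, column 6 = 3: row 3 has {1,4,5,6,7,8,9}; col 6 has {1,2,4,8,9}; box has {1,4,5,6,7,8,9} → only 3 remains.
row 4, column 3 = 5: row 4 has {1,4,8,9}; col 3 has {1,2,3,6,7,8}; box has {1,3,4,6,8} → only 5 remains.
row 4, column 4 = 2: row 4 has {1,4,5,8,9}; col 4 has {1,3,4,6,7,9}; box has {1,4,8,9} → only 2 remains.
row 4, column 5 = 3: row 4 has {1,2,4,5,8,9}; col 5 has {1,4,5,6,7,8,9}; box has {1,2,4,8,9} → only 3 remains.
row 5, column 3 = 9: row 5 has {1,3,4,6,8}; col 3 has {1,2,3,5,6,7,8}; box has {1,3,4,5,6,8} → only 9 remains.
row 5, column 4 = 5: row 5 has {1,3,4,6,8,9}; col 4 has {1,2,3,4,6,7,9}; box has {1,2,3,4,8,9} → only 5 remains.
row 5, column 6 = 7: row 5 has {1,3,4,5,6,8,9}; col 6 has {1,2,3,4,8,9}; box has {1,2,3,4,5,8,9} → only 7 remains.
row 8, column 4 = 8: row 8 has {1,2,3,4,6,7,9}; col 4 has {1,2,3,4,5,6,7,9}; box has {1,2,3,4,6,7,9} → only 8 remains.
row 8, column 6 = 5: row 8 has {1,2,3,4,6,7,8,9}; col 6 has {1,2,3,4,7,8,9}; box has {1,2,3,4,6,7,8,9} → only 5 remains.

263845917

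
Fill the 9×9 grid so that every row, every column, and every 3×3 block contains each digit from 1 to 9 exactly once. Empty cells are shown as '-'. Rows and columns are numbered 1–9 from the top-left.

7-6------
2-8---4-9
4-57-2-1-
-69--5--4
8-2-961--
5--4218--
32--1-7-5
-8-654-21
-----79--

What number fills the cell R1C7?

5

R2C6 = 3: row 2 has {2,4,8,9}; col 6 has {1,2,4,5,6,7}; box has {2,7} → only 3 remains.
R4C1 = 1: row 4 has {4,5,6,9}; col 1 has {2,3,4,5,7,8}; box has {2,5,6,8,9} → only 1 remains.
R5C4 = 3: row 5 has {1,2,6,8,9}; col 4 has {4,6,7}; box has {1,2,4,5,6,9} → only 3 remains.
R5C9 = 7: row 5 has {1,2,3,6,8,9}; col 9 has {1,4,5,9}; box has {1,4,8} → only 7 remains.
R7C3 = 4: row 7 has {1,2,3,5,7}; col 3 has {2,5,6,8,9}; box has {2,3,8} → only 4 remains.
R8C1 = 9: row 8 has {1,2,4,5,6,8}; col 1 has {1,2,3,4,5,7,8}; box has {2,3,4,8} → only 9 remains.
R8C3 = 7: row 8 has {1,2,4,5,6,8,9}; col 3 has {2,4,5,6,8,9}; box has {2,3,4,8,9} → only 7 remains.
R8C7 = 3: row 8 has {1,2,4,5,6,7,8,9}; col 7 has {1,4,7,8,9}; box has {1,2,5,7,9} → only 3 remains.
R9C1 = 6: row 9 has {7,9}; col 1 has {1,2,3,4,5,7,8,9}; box has {2,3,4,7,8,9} → only 6 remains.
R9C3 = 1: row 9 has {6,7,9}; col 3 has {2,4,5,6,7,8,9}; box has {2,3,4,6,7,8,9} → only 1 remains.
R9C9 = 8: row 9 has {1,6,7,9}; col 9 has {1,4,5,7,9}; box has {1,2,3,5,7,9} → only 8 remains.
R2C2 = 1: row 2 has {2,3,4,8,9}; col 2 has {2,6,8}; box has {2,4,5,6,7,8} → only 1 remains.
R2C4 = 5: row 2 has {1,2,3,4,8,9}; col 4 has {3,4,6,7}; box has {2,3,7} → only 5 remains.
R2C5 = 6: row 2 has {1,2,3,4,5,8,9}; col 5 has {1,2,5,9}; box has {2,3,5,7} → only 6 remains.
R2C8 = 7: row 2 has {1,2,3,4,5,6,8,9}; col 8 has {1,2}; box has {1,4,9} → only 7 remains.
R3C5 = 8: row 3 has {1,2,4,5,7}; col 5 has {1,2,5,6,9}; box has {2,3,5,6,7} → only 8 remains.
R3C7 = 6: row 3 has {1,2,4,5,7,8}; col 7 has {1,3,4,7,8,9}; box has {1,4,7,9} → only 6 remains.
R3C9 = 3: row 3 has {1,2,4,5,6,7,8}; col 9 has {1,4,5,7,8,9}; box has {1,4,6,7,9} → only 3 remains.
R4C4 = 8: row 4 has {1,4,5,6,9}; col 4 has {3,4,5,6,7}; box has {1,2,3,4,5,6,9} → only 8 remains.
R4C5 = 7: row 4 has {1,4,5,6,8,9}; col 5 has {1,2,5,6,8,9}; box has {1,2,3,4,5,6,8,9} → only 7 remains.
R4C7 = 2: row 4 has {1,4,5,6,7,8,9}; col 7 has {1,3,4,6,7,8,9}; box has {1,4,7,8} → only 2 remains.
R4C8 = 3: row 4 has {1,2,4,5,6,7,8,9}; col 8 has {1,2,7}; box has {1,2,4,7,8} → only 3 remains.
R5C2 = 4: row 5 has {1,2,3,6,7,8,9}; col 2 has {1,2,6,8}; box has {1,2,5,6,8,9} → only 4 remains.
R5C8 = 5: row 5 has {1,2,3,4,6,7,8,9}; col 8 has {1,2,3,7}; box has {1,2,3,4,7,8} → only 5 remains.
R6C3 = 3: row 6 has {1,2,4,5,8}; col 3 has {1,2,4,5,6,7,8,9}; box has {1,2,4,5,6,8,9} → only 3 remains.
R6C9 = 6: row 6 has {1,2,3,4,5,8}; col 9 has {1,3,4,5,7,8,9}; box has {1,2,3,4,5,7,8} → only 6 remains.
R7C4 = 9: row 7 has {1,2,3,4,5,7}; col 4 has {3,4,5,6,7,8}; box has {1,4,5,6,7} → only 9 remains.
R7C6 = 8: row 7 has {1,2,3,4,5,7,9}; col 6 has {1,2,3,4,5,6,7}; box has {1,4,5,6,7,9} → only 8 remains.
R7C8 = 6: row 7 has {1,2,3,4,5,7,8,9}; col 8 has {1,2,3,5,7}; box has {1,2,3,5,7,8,9} → only 6 remains.
R9C2 = 5: row 9 has {1,6,7,8,9}; col 2 has {1,2,4,6,8}; box has {1,2,3,4,6,7,8,9} → only 5 remains.
R9C4 = 2: row 9 has {1,5,6,7,8,9}; col 4 has {3,4,5,6,7,8,9}; box has {1,4,5,6,7,8,9} → only 2 remains.
R9C5 = 3: row 9 has {1,2,5,6,7,8,9}; col 5 has {1,2,5,6,7,8,9}; box has {1,2,4,5,6,7,8,9} → only 3 remains.
R9C8 = 4: row 9 has {1,2,3,5,6,7,8,9}; col 8 has {1,2,3,5,6,7}; box has {1,2,3,5,6,7,8,9} → only 4 remains.
R1C4 = 1: row 1 has {6,7}; col 4 has {2,3,4,5,6,7,8,9}; box has {2,3,5,6,7,8} → only 1 remains.
R1C5 = 4: row 1 has {1,6,7}; col 5 has {1,2,3,5,6,7,8,9}; box has {1,2,3,5,6,7,8} → only 4 remains.
R1C6 = 9: row 1 has {1,4,6,7}; col 6 has {1,2,3,4,5,6,7,8}; box has {1,2,3,4,5,6,7,8} → only 9 remains.
R1C7 = 5: row 1 has {1,4,6,7,9}; col 7 has {1,2,3,4,6,7,8,9}; box has {1,3,4,6,7,9} → only 5 remains.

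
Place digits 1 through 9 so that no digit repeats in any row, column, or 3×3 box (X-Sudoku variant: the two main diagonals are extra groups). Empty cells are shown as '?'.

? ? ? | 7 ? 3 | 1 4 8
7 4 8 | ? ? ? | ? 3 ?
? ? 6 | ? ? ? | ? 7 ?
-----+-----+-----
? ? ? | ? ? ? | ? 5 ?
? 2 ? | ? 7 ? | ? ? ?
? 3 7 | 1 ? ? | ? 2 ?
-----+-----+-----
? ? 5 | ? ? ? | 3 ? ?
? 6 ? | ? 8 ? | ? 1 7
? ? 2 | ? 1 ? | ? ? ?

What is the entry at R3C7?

9

R1C3 = 9 (sole candidate).
R1C2 = 5 (sole candidate).
R3C2 = 1 (sole candidate).
R1C1 = 2 (sole candidate).
R1C5 = 6 (sole candidate).
R3C1 = 3 (sole candidate).
R2C6 = 1 (hidden single in row 2).
R4C7 = 7 (hidden single in row 4).
R7C1 = 1 (hidden single in row 7).
R9C4 = 3 (hidden single in row 9).
R5C9 = 3 (hidden single in row 5).
R4C5 = 3 (hidden single in row 4).
R4C6 = 2 (hidden single in row 4).
R3C7 = 9: row 3 has {1,3,6,7}; col 7 has {1,3,7}; box has {1,3,4,7,8}; anti-diagonal has {1,2,3,5,6,7,8} → only 9 remains.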